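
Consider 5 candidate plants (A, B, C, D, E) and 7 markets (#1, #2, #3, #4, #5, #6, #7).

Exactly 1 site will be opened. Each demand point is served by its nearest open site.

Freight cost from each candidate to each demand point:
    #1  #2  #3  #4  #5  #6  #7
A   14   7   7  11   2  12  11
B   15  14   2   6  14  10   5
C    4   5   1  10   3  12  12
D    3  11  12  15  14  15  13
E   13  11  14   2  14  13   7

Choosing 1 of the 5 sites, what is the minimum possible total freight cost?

47

Open {C}.
  #1→C 4, #2→C 5, #3→C 1, #4→C 10, #5→C 3, #6→C 12, #7→C 12  ⇒ total 47.
Compare {A}: total 64.
Compare {B}: total 66.
No size-1 selection does better; minimum is 47.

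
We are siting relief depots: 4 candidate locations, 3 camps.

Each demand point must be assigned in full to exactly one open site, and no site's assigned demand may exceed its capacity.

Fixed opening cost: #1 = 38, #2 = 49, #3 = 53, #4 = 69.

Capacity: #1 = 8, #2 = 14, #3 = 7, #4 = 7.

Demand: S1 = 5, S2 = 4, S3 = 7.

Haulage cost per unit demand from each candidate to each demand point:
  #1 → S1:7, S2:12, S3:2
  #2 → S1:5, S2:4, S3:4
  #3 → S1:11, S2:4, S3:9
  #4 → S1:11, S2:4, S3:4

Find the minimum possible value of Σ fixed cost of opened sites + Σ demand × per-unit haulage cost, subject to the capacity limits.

142

Open {#1, #2}; cheapest assignment that respects the capacities:
  #1 (cap 8, load 7): S3 — cost 7×2 = 14
  #2 (cap 14, load 9): S1, S2 — cost 5×5 + 4×4 = 41
  Shipping 55, fixed 87 → total 142.
  Any other capacity-feasible assignment to {#1, #2} ships for at least 55.
Compare {#2, #3}: its best feasible assignment gives total 171.
Compare {#2, #4}: its best feasible assignment gives total 187.
Every other set of open sites that can feasibly serve all demand totals ≥ 171 even under its best assignment. Minimum: 142.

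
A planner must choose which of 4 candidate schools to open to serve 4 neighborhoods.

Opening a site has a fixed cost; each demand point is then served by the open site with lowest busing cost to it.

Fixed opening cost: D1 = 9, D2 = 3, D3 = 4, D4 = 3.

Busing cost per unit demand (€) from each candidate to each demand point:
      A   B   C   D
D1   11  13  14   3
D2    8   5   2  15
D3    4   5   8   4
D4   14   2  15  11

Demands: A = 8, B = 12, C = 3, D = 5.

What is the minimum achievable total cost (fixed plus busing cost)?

92

Open {D2, D3, D4}: assign each demand point to its cheapest open site.
  A→D3 8×4=32, B→D4 12×2=24, C→D2 3×2=6, D→D3 5×4=20
  busing cost 82, fixed 10 → total 92.
Compare {D1, D2, D3, D4}: busing cost 77 + fixed 19 = 96.
Compare {D3, D4}: busing cost 100 + fixed 7 = 107.
Compare {D1, D3, D4}: busing cost 95 + fixed 16 = 111.
All other subsets cost ≥ 96. Minimum total cost: 92.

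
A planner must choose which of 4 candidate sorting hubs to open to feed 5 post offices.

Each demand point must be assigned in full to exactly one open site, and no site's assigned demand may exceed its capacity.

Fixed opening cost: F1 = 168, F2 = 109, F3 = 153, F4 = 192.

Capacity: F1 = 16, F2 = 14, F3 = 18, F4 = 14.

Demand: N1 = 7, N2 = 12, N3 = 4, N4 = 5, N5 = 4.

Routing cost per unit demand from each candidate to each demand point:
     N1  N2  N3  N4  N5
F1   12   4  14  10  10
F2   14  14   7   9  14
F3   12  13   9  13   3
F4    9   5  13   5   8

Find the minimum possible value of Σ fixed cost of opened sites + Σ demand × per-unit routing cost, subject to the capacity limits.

586

Open {F1, F3}; cheapest assignment that respects the capacities:
  F1 (cap 16, load 16): N2, N3 — cost 12×4 + 4×14 = 104
  F3 (cap 18, load 16): N1, N4, N5 — cost 7×12 + 5×13 + 4×3 = 161
  Shipping 265, fixed 321 → total 586.
  Any other capacity-feasible assignment to {F1, F3} ships for at least 265.
Compare {F1, F2, F3}: its best feasible assignment gives total 647.
Compare {F1, F2, F4}: its best feasible assignment gives total 673.
Every other set of open sites that can feasibly serve all demand totals ≥ 647 even under its best assignment. Minimum: 586.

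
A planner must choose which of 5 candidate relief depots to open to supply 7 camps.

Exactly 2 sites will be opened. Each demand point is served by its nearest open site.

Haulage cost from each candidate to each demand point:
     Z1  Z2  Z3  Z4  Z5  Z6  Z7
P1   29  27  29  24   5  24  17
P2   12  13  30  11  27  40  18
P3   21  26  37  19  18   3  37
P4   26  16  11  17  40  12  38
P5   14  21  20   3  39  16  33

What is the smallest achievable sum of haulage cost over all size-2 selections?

96

Open {P1, P5}.
  Z1→P5 14, Z2→P5 21, Z3→P5 20, Z4→P5 3, Z5→P1 5, Z6→P5 16, Z7→P1 17  ⇒ total 96.
Compare {P1, P4}: total 104.
Compare {P2, P4}: total 104.
No size-2 selection does better; minimum is 96.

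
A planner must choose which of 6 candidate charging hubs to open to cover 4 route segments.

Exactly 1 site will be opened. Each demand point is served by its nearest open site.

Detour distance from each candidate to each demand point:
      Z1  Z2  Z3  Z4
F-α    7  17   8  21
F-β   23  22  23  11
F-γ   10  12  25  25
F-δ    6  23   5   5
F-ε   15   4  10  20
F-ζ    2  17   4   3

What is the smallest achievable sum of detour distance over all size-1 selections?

26

Open {F-ζ}.
  Z1→F-ζ 2, Z2→F-ζ 17, Z3→F-ζ 4, Z4→F-ζ 3  ⇒ total 26.
Compare {F-δ}: total 39.
Compare {F-ε}: total 49.
No size-1 selection does better; minimum is 26.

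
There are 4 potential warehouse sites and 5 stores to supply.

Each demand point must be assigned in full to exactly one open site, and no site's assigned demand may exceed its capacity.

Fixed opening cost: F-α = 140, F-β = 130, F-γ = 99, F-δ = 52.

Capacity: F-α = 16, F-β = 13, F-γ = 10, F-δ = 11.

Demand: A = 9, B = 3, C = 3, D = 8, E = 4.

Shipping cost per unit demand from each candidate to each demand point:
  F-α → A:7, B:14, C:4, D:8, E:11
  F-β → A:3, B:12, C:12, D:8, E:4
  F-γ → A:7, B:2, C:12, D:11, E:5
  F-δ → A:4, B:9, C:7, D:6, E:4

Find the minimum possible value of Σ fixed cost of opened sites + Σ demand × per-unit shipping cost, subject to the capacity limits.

386

Open {F-α, F-δ}; cheapest assignment that respects the capacities:
  F-α (cap 16, load 16): A, C, E — cost 9×7 + 3×4 + 4×11 = 119
  F-δ (cap 11, load 11): B, D — cost 3×9 + 8×6 = 75
  Shipping 194, fixed 192 → total 386.
  Any other capacity-feasible assignment to {F-α, F-δ} ships for at least 194.
Compare {F-β, F-γ, F-δ}: its best feasible assignment gives total 399.
Compare {F-α, F-γ, F-δ}: its best feasible assignment gives total 429.
Every other set of open sites that can feasibly serve all demand totals ≥ 399 even under its best assignment. Minimum: 386.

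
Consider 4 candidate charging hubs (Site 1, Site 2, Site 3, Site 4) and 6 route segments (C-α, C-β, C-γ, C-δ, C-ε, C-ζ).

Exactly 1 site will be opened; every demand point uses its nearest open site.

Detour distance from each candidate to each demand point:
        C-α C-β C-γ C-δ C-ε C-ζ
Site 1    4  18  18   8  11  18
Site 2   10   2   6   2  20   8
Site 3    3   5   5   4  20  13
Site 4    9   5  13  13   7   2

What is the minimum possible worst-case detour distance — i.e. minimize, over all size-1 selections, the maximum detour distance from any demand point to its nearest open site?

13

Open {Site 4}.
  Farthest demand point is C-γ at detour distance 13 (to Site 4); all others are ≤ 13.
With {Site 1} the worst case is 18.
With {Site 2} the worst case is 20.
No size-1 selection achieves below 13.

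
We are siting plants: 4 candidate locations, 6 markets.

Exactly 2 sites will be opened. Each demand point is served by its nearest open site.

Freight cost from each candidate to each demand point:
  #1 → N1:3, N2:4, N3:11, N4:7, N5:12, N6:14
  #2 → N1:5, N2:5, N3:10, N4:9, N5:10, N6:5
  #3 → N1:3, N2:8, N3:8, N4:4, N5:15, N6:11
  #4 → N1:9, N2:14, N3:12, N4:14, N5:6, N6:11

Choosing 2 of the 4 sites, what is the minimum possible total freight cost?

Open {#2, #3}.
  N1→#3 3, N2→#2 5, N3→#3 8, N4→#3 4, N5→#2 10, N6→#2 5  ⇒ total 35.
Compare {#1, #2}: total 39.
Compare {#2, #4}: total 40.
No size-2 selection does better; minimum is 35.

35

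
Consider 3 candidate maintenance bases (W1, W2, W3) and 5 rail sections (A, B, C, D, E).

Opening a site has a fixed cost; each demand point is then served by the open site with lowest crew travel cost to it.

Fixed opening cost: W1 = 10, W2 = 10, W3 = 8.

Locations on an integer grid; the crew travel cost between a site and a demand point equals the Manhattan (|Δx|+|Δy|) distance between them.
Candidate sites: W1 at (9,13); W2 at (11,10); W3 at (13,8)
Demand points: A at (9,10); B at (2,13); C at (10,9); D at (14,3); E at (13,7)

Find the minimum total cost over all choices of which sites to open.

Open {W1, W3}: assign each demand point to its cheapest open site.
  A→W1 3, B→W1 7, C→W3 4, D→W3 6, E→W3 1
  crew travel cost 21, fixed 18 → total 39.
Compare {W2}: crew travel cost 31 + fixed 10 = 41.
Compare {W3}: crew travel cost 33 + fixed 8 = 41.
Compare {W2, W3}: crew travel cost 23 + fixed 18 = 41.
All other subsets cost ≥ 41. Minimum total cost: 39.

39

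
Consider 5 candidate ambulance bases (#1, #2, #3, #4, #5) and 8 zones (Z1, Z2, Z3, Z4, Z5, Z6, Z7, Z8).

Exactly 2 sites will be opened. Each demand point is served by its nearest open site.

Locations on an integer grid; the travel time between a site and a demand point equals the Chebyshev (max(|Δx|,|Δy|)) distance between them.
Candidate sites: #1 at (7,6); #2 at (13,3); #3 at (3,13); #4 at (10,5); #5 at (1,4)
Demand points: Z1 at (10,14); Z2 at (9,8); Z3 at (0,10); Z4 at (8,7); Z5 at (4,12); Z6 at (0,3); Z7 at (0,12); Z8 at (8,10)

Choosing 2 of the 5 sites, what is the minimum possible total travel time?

28

Open {#1, #3}.
  Z1→#3 7, Z2→#1 2, Z3→#3 3, Z4→#1 1, Z5→#3 1, Z6→#1 7, Z7→#3 3, Z8→#1 4  ⇒ total 28.
Compare {#3, #5}: total 32.
Compare {#3, #4}: total 34.
No size-2 selection does better; minimum is 28.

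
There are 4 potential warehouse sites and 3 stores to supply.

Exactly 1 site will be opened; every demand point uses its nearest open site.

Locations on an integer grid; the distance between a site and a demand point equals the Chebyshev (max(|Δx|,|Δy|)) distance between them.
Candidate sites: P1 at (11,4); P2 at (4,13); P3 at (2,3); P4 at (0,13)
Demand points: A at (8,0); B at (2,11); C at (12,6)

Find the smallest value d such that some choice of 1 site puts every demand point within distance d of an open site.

Open {P1}.
  Farthest demand point is B at distance 9 (to P1); all others are ≤ 9.
With {P3} the worst case is 10.
With {P2} the worst case is 13.
No size-1 selection achieves below 9.

9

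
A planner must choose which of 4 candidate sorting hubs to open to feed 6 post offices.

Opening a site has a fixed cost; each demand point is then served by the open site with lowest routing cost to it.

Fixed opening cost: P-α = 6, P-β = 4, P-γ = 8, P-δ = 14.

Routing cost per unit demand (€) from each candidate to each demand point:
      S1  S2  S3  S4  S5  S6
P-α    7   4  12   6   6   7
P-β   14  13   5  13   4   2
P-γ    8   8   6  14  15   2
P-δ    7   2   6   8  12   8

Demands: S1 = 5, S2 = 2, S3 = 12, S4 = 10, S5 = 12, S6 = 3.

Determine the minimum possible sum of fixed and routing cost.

Open {P-α, P-β}: assign each demand point to its cheapest open site.
  S1→P-α 5×7=35, S2→P-α 2×4=8, S3→P-β 12×5=60, S4→P-α 10×6=60, S5→P-β 12×4=48, S6→P-β 3×2=6
  routing cost 217, fixed 10 → total 227.
Compare {P-α, P-β, P-γ}: routing cost 217 + fixed 18 = 235.
Compare {P-α, P-β, P-δ}: routing cost 213 + fixed 24 = 237.
Compare {P-α, P-β, P-γ, P-δ}: routing cost 213 + fixed 32 = 245.
All other subsets cost ≥ 235. Minimum total cost: 227.

227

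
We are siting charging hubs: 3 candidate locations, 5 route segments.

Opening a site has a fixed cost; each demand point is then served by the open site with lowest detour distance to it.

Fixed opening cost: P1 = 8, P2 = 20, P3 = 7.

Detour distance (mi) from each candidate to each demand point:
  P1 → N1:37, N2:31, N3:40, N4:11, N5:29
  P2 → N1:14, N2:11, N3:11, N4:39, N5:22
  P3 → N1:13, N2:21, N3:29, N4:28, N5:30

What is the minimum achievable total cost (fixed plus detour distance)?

97

Open {P1, P2}: assign each demand point to its cheapest open site.
  N1→P2 14, N2→P2 11, N3→P2 11, N4→P1 11, N5→P2 22
  detour distance 69, fixed 28 → total 97.
Compare {P1, P2, P3}: detour distance 68 + fixed 35 = 103.
Compare {P2, P3}: detour distance 85 + fixed 27 = 112.
Compare {P2}: detour distance 97 + fixed 20 = 117.
All other subsets cost ≥ 103. Minimum total cost: 97.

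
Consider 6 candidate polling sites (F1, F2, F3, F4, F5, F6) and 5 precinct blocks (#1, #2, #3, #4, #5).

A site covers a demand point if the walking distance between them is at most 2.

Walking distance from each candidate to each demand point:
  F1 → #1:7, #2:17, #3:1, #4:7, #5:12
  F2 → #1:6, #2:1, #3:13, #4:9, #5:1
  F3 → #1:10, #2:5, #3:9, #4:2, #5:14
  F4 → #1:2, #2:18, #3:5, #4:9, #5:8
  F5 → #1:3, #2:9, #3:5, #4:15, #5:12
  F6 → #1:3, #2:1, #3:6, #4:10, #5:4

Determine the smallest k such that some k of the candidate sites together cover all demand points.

4

Coverage sets (demand points within 2 of each site):
  F1: {#3}
  F2: {#2, #5}
  F3: {#4}
  F4: {#1}
  F5: {}
  F6: {#2}
No 3 sites suffice: every size-3 union leaves at least one demand point uncovered.
But {F1, F2, F3, F4} covers everything, so the minimum is 4.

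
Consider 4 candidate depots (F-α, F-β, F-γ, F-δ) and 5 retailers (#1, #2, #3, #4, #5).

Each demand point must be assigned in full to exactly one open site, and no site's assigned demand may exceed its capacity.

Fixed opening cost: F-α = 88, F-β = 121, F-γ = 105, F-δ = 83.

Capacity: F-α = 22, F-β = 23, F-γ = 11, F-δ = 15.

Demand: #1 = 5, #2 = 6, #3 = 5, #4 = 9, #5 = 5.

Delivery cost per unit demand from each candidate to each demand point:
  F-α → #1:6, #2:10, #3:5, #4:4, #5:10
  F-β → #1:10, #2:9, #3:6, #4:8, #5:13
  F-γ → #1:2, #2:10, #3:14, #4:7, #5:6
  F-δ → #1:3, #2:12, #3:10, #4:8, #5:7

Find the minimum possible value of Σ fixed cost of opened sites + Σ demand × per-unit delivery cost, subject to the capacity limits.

Open {F-α, F-δ}; cheapest assignment that respects the capacities:
  F-α (cap 22, load 20): #2, #3, #4 — cost 6×10 + 5×5 + 9×4 = 121
  F-δ (cap 15, load 10): #1, #5 — cost 5×3 + 5×7 = 50
  Shipping 171, fixed 171 → total 342.
  Any other capacity-feasible assignment to {F-α, F-δ} ships for at least 171.
Compare {F-α, F-γ}: its best feasible assignment gives total 354.
Compare {F-α, F-β}: its best feasible assignment gives total 409.
Every other set of open sites that can feasibly serve all demand totals ≥ 354 even under its best assignment. Minimum: 342.

342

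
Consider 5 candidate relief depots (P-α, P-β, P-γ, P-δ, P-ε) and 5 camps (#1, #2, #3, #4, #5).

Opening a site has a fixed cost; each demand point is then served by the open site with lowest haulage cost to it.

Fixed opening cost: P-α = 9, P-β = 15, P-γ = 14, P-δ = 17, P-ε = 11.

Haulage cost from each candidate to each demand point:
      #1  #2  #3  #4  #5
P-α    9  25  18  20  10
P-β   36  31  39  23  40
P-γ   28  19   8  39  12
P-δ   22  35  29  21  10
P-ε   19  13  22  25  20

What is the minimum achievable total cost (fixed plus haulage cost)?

89

Open {P-α, P-γ}: assign each demand point to its cheapest open site.
  #1→P-α 9, #2→P-γ 19, #3→P-γ 8, #4→P-α 20, #5→P-α 10
  haulage cost 66, fixed 23 → total 89.
Compare {P-α, P-ε}: haulage cost 70 + fixed 20 = 90.
Compare {P-α}: haulage cost 82 + fixed 9 = 91.
Compare {P-α, P-γ, P-ε}: haulage cost 60 + fixed 34 = 94.
All other subsets cost ≥ 90. Minimum total cost: 89.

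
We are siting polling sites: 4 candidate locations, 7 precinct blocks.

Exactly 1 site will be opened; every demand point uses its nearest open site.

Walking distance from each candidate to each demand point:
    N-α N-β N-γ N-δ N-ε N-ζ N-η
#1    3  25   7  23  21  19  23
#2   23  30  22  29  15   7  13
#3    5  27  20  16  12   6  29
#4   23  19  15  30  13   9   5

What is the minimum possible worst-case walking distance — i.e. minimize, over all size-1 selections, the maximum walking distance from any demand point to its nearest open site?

Open {#1}.
  Farthest demand point is N-β at walking distance 25 (to #1); all others are ≤ 25.
With {#3} the worst case is 29.
With {#2} the worst case is 30.
No size-1 selection achieves below 25.

25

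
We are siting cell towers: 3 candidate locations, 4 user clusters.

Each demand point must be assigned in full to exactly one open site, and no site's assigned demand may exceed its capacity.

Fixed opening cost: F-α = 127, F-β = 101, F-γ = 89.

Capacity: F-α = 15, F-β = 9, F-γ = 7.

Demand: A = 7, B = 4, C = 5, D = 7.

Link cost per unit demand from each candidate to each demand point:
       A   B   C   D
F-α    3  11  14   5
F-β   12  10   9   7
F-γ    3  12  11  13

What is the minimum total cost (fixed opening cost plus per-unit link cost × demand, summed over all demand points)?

369

Open {F-α, F-β}; cheapest assignment that respects the capacities:
  F-α (cap 15, load 14): A, D — cost 7×3 + 7×5 = 56
  F-β (cap 9, load 9): B, C — cost 4×10 + 5×9 = 85
  Shipping 141, fixed 228 → total 369.
  Any other capacity-feasible assignment to {F-α, F-β} ships for at least 141.
Compare {F-α, F-β, F-γ}: its best feasible assignment gives total 458.
Every other set of open sites that can feasibly serve all demand totals ≥ 458 even under its best assignment. Minimum: 369.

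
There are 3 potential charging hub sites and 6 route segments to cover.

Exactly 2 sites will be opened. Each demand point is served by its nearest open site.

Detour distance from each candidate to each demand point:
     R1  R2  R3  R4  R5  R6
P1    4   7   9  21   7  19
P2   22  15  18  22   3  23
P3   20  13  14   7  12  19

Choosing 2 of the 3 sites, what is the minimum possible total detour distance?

Open {P1, P3}.
  R1→P1 4, R2→P1 7, R3→P1 9, R4→P3 7, R5→P1 7, R6→P1 19  ⇒ total 53.
Compare {P1, P2}: total 63.
Compare {P2, P3}: total 76.

53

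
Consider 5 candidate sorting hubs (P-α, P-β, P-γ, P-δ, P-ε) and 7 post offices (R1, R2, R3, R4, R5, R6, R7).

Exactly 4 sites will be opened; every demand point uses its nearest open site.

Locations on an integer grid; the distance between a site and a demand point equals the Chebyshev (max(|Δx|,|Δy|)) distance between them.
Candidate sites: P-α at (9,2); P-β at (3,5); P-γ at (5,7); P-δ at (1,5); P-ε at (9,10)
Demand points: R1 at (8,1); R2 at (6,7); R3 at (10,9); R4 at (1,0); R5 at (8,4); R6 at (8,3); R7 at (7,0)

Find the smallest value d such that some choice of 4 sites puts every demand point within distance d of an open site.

Open {P-α, P-β, P-γ, P-δ}.
  Farthest demand point is R3 at distance 5 (to P-γ); all others are ≤ 5.
With {P-α, P-β, P-γ, P-ε} the worst case is 5.
With {P-α, P-β, P-δ, P-ε} the worst case is 5.
No size-4 selection achieves below 5.

5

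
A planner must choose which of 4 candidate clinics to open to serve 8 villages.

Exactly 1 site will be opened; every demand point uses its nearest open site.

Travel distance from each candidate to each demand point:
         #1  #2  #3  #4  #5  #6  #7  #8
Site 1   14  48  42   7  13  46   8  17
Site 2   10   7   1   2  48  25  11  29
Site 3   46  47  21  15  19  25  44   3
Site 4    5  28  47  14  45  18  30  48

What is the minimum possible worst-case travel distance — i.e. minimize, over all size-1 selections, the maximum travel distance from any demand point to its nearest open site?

47

Open {Site 3}.
  Farthest demand point is #2 at travel distance 47 (to Site 3); all others are ≤ 47.
With {Site 1} the worst case is 48.
With {Site 2} the worst case is 48.
No size-1 selection achieves below 47.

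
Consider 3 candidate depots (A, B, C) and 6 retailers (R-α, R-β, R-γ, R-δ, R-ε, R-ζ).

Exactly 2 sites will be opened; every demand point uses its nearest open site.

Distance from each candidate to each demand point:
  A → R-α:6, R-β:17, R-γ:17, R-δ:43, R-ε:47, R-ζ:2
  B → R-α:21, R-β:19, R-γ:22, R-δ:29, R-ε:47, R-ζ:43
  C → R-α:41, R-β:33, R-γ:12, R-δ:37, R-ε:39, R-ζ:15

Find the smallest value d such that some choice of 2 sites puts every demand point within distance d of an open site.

Open {A, C}.
  Farthest demand point is R-ε at distance 39 (to C); all others are ≤ 39.
With {B, C} the worst case is 39.
With {A, B} the worst case is 47.
No size-2 selection achieves below 39.

39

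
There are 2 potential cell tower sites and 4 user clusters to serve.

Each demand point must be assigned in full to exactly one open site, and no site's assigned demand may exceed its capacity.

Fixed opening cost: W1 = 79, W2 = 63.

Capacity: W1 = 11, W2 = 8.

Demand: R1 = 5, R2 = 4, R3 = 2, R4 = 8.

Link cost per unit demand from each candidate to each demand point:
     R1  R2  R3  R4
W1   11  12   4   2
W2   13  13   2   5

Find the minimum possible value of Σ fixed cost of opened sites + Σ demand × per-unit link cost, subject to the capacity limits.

293

Open {W1, W2}; cheapest assignment that respects the capacities:
  W1 (cap 11, load 11): R1, R2, R3 — cost 5×11 + 4×12 + 2×4 = 111
  W2 (cap 8, load 8): R4 — cost 8×5 = 40
  Shipping 151, fixed 142 → total 293.
  Any other capacity-feasible assignment to {W1, W2} ships for at least 151.
Total demand is 19 and no other set of sites has combined capacity ≥ 19, so {W1, W2} is the only feasible choice of open sites. Minimum: 293.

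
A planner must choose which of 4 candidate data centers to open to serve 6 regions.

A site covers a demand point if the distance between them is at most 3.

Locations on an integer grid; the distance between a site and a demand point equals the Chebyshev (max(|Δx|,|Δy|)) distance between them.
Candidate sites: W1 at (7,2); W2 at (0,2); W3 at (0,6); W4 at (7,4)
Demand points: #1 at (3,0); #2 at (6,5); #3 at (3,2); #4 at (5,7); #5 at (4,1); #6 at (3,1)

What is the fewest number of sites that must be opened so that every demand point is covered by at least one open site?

Coverage sets (demand points within 3 of each site):
  W1: {#2, #5}
  W2: {#1, #3, #6}
  W3: {}
  W4: {#2, #4, #5}
No single site covers all 6 demand points.
But {W2, W4} covers everything, so the minimum is 2.

2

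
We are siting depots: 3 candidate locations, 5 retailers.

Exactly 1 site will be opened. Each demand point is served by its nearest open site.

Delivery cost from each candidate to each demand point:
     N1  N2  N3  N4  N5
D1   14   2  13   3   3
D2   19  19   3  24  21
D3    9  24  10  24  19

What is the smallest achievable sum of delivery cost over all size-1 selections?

Open {D1}.
  N1→D1 14, N2→D1 2, N3→D1 13, N4→D1 3, N5→D1 3  ⇒ total 35.
Compare {D2}: total 86.
Compare {D3}: total 86.

35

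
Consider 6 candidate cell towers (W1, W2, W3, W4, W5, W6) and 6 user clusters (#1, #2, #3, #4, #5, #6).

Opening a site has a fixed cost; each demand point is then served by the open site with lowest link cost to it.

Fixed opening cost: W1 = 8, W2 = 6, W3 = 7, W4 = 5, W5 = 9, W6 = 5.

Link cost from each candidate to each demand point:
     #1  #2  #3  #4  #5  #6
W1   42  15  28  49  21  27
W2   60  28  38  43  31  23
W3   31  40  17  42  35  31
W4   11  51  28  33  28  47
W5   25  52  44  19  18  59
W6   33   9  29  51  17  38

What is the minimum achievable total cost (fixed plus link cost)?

Open {W2, W3, W4, W5, W6}: assign each demand point to its cheapest open site.
  #1→W4 11, #2→W6 9, #3→W3 17, #4→W5 19, #5→W6 17, #6→W2 23
  link cost 96, fixed 32 → total 128.
Compare {W3, W4, W5, W6}: link cost 104 + fixed 26 = 130.
Compare {W2, W4, W5, W6}: link cost 107 + fixed 25 = 132.
Compare {W2, W3, W4, W6}: link cost 110 + fixed 23 = 133.
All other subsets cost ≥ 130. Minimum total cost: 128.

128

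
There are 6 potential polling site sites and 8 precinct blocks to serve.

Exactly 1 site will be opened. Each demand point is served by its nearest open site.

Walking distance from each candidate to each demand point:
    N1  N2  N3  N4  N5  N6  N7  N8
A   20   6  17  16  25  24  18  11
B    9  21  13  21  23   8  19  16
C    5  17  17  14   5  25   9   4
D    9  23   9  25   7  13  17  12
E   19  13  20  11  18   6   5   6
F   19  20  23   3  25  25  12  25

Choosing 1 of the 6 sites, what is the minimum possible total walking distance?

Open {C}.
  N1→C 5, N2→C 17, N3→C 17, N4→C 14, N5→C 5, N6→C 25, N7→C 9, N8→C 4  ⇒ total 96.
Compare {E}: total 98.
Compare {D}: total 115.
No size-1 selection does better; minimum is 96.

96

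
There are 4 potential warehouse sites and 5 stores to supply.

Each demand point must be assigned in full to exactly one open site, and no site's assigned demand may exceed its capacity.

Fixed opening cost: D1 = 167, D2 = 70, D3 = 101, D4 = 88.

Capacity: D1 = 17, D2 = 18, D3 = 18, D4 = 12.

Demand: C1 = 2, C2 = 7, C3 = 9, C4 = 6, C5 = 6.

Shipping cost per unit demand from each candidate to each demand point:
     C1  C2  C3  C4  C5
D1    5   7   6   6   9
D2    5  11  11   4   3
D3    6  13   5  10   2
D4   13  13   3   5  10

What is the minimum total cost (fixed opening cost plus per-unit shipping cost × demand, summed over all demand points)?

339

Open {D2, D3}; cheapest assignment that respects the capacities:
  D2 (cap 18, load 15): C1, C2, C4 — cost 2×5 + 7×11 + 6×4 = 111
  D3 (cap 18, load 15): C3, C5 — cost 9×5 + 6×2 = 57
  Shipping 168, fixed 171 → total 339.
  Any other capacity-feasible assignment to {D2, D3} ships for at least 168.
Compare {D1, D2}: its best feasible assignment gives total 392.
Compare {D2, D3, D4}: its best feasible assignment gives total 409.
Every other set of open sites that can feasibly serve all demand totals ≥ 392 even under its best assignment. Minimum: 339.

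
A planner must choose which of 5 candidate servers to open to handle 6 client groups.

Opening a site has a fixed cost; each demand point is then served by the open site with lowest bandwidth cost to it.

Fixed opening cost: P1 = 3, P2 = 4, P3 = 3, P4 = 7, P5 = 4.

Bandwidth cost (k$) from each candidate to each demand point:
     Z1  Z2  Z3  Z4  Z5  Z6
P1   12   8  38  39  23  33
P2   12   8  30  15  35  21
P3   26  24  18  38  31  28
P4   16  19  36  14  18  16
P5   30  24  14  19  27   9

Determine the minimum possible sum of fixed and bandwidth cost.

Open {P1, P4, P5}: assign each demand point to its cheapest open site.
  Z1→P1 12, Z2→P1 8, Z3→P5 14, Z4→P4 14, Z5→P4 18, Z6→P5 9
  bandwidth cost 75, fixed 14 → total 89.
Compare {P2, P4, P5}: bandwidth cost 75 + fixed 15 = 90.
Compare {P1, P5}: bandwidth cost 85 + fixed 7 = 92.
Compare {P1, P2, P5}: bandwidth cost 81 + fixed 11 = 92.
All other subsets cost ≥ 90. Minimum total cost: 89.

89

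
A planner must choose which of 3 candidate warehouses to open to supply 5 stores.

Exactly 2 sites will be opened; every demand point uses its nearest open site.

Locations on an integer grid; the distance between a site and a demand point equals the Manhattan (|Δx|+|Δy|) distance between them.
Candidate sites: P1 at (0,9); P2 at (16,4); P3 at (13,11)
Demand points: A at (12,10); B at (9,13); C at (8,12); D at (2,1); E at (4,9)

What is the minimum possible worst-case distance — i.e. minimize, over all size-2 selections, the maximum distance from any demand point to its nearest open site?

10

Open {P1, P3}.
  Farthest demand point is D at distance 10 (to P1); all others are ≤ 10.
With {P1, P2} the worst case is 13.
With {P2, P3} the worst case is 17.
No size-2 selection achieves below 10.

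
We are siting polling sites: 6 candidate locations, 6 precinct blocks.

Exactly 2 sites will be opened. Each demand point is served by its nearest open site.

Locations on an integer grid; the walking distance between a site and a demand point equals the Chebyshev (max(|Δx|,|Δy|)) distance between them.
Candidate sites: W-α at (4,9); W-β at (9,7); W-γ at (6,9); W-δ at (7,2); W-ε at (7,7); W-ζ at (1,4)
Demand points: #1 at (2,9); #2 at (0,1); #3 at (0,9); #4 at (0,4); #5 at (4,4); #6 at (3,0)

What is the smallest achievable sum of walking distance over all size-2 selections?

Open {W-α, W-ζ}.
  #1→W-α 2, #2→W-ζ 3, #3→W-α 4, #4→W-ζ 1, #5→W-ζ 3, #6→W-ζ 4  ⇒ total 17.
Compare {W-γ, W-ζ}: total 20.
Compare {W-β, W-ζ}: total 21.
No size-2 selection does better; minimum is 17.

17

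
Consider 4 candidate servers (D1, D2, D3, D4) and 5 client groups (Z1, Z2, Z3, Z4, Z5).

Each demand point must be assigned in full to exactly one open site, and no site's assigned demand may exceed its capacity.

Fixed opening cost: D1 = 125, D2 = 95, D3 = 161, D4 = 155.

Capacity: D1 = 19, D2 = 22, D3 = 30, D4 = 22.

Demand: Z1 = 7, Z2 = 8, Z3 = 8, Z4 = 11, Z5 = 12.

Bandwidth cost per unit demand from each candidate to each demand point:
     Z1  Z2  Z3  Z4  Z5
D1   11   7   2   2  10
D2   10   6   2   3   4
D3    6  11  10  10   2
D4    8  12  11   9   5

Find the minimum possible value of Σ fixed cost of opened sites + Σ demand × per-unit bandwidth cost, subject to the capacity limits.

459

Open {D2, D3}; cheapest assignment that respects the capacities:
  D2 (cap 22, load 19): Z3, Z4 — cost 8×2 + 11×3 = 49
  D3 (cap 30, load 27): Z1, Z2, Z5 — cost 7×6 + 8×11 + 12×2 = 154
  Shipping 203, fixed 256 → total 459.
  Any other capacity-feasible assignment to {D2, D3} ships for at least 203.
Compare {D1, D3}: its best feasible assignment gives total 478.
Compare {D1, D2, D3}: its best feasible assignment gives total 533.
Every other set of open sites that can feasibly serve all demand totals ≥ 478 even under its best assignment. Minimum: 459.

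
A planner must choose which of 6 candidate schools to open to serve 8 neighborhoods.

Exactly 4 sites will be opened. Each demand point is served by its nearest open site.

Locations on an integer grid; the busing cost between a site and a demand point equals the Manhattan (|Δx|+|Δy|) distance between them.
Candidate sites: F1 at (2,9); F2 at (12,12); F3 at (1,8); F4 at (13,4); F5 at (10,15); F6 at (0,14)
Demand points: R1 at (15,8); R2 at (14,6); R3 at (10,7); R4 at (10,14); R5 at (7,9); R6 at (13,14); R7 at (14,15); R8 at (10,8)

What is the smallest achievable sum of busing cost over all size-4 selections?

34

Open {F1, F2, F4, F5}.
  R1→F4 6, R2→F4 3, R3→F4 6, R4→F5 1, R5→F1 5, R6→F2 3, R7→F5 4, R8→F2 6  ⇒ total 34.
Compare {F1, F3, F4, F5}: total 36.
Compare {F1, F4, F5, F6}: total 36.
No size-4 selection does better; minimum is 34.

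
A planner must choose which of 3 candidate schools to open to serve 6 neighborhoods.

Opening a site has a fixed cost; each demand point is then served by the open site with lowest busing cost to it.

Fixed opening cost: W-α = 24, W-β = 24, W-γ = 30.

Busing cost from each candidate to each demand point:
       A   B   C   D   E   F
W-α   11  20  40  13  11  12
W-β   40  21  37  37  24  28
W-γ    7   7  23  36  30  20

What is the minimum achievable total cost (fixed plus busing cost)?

Open {W-α, W-γ}: assign each demand point to its cheapest open site.
  A→W-γ 7, B→W-γ 7, C→W-γ 23, D→W-α 13, E→W-α 11, F→W-α 12
  busing cost 73, fixed 54 → total 127.
Compare {W-α}: busing cost 107 + fixed 24 = 131.
Compare {W-α, W-β, W-γ}: busing cost 73 + fixed 78 = 151.
Compare {W-α, W-β}: busing cost 104 + fixed 48 = 152.
All other subsets cost ≥ 131. Minimum total cost: 127.

127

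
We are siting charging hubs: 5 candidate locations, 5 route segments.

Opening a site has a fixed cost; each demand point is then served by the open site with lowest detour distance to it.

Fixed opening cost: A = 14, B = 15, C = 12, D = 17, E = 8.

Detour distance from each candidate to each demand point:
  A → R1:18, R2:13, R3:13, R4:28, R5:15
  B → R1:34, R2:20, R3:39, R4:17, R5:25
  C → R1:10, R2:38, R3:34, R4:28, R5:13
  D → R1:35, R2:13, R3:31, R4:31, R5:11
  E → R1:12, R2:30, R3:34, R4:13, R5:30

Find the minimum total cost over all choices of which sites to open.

88

Open {A, E}: assign each demand point to its cheapest open site.
  R1→E 12, R2→A 13, R3→A 13, R4→E 13, R5→A 15
  detour distance 66, fixed 22 → total 88.
Compare {A, C, E}: detour distance 62 + fixed 34 = 96.
Compare {A}: detour distance 87 + fixed 14 = 101.
Compare {A, D, E}: detour distance 62 + fixed 39 = 101.
All other subsets cost ≥ 96. Minimum total cost: 88.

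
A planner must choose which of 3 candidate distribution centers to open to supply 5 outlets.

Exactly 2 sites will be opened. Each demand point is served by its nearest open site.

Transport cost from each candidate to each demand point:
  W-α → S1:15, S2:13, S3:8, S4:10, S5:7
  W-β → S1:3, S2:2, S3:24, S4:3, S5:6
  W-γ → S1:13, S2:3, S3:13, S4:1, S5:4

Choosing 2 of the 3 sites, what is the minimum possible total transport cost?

Open {W-α, W-β}.
  S1→W-β 3, S2→W-β 2, S3→W-α 8, S4→W-β 3, S5→W-β 6  ⇒ total 22.
Compare {W-β, W-γ}: total 23.
Compare {W-α, W-γ}: total 29.

22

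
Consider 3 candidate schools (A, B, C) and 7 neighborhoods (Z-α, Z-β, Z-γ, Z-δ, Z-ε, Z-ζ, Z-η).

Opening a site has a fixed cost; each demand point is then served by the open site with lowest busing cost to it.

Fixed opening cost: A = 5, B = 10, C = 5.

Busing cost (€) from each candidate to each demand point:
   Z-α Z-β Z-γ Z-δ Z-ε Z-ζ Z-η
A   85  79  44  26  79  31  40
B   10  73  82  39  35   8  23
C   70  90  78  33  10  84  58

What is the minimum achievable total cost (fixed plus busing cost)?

214

Open {A, B, C}: assign each demand point to its cheapest open site.
  Z-α→B 10, Z-β→B 73, Z-γ→A 44, Z-δ→A 26, Z-ε→C 10, Z-ζ→B 8, Z-η→B 23
  busing cost 194, fixed 20 → total 214.
Compare {A, B}: busing cost 219 + fixed 15 = 234.
Compare {B, C}: busing cost 235 + fixed 15 = 250.
Compare {B}: busing cost 270 + fixed 10 = 280.
All other subsets cost ≥ 234. Minimum total cost: 214.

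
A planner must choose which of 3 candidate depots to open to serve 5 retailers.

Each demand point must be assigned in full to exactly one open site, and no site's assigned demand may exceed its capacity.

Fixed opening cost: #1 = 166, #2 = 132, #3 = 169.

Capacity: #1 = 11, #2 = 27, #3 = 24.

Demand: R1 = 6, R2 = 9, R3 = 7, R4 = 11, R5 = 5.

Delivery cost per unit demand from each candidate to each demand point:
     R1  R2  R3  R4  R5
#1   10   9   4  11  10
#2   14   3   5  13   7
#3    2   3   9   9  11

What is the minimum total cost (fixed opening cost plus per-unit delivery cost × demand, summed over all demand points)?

509

Open {#2, #3}; cheapest assignment that respects the capacities:
  #2 (cap 27, load 21): R2, R3, R5 — cost 9×3 + 7×5 + 5×7 = 97
  #3 (cap 24, load 17): R1, R4 — cost 6×2 + 11×9 = 111
  Shipping 208, fixed 301 → total 509.
  Any other capacity-feasible assignment to {#2, #3} ships for at least 208.
Compare {#1, #2}: its best feasible assignment gives total 600.
Compare {#1, #2, #3}: its best feasible assignment gives total 668.
Every other set of open sites that can feasibly serve all demand totals ≥ 600 even under its best assignment. Minimum: 509.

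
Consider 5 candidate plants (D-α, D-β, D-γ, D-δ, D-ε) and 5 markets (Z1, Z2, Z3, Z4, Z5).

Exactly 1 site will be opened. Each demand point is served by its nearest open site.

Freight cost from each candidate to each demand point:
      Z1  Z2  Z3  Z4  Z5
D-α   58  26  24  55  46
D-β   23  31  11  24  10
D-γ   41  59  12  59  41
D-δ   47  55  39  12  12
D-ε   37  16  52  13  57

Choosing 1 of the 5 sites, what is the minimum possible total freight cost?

99

Open {D-β}.
  Z1→D-β 23, Z2→D-β 31, Z3→D-β 11, Z4→D-β 24, Z5→D-β 10  ⇒ total 99.
Compare {D-δ}: total 165.
Compare {D-ε}: total 175.
No size-1 selection does better; minimum is 99.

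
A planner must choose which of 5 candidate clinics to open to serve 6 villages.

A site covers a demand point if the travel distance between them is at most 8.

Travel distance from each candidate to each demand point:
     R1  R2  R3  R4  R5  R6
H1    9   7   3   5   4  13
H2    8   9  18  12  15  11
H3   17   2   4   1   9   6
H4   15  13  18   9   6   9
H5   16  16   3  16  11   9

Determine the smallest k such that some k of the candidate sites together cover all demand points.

3

Coverage sets (demand points within 8 of each site):
  H1: {R2, R3, R4, R5}
  H2: {R1}
  H3: {R2, R3, R4, R6}
  H4: {R5}
  H5: {R3}
No 2 sites suffice: every size-2 union leaves at least one demand point uncovered.
But {H1, H2, H3} covers everything, so the minimum is 3.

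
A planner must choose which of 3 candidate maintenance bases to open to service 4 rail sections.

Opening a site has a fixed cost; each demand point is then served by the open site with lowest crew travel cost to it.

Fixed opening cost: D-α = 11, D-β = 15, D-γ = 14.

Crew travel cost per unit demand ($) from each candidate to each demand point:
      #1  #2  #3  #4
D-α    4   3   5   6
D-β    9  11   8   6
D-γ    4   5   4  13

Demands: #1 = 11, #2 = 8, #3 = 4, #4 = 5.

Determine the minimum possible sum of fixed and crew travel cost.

Open {D-α}: assign each demand point to its cheapest open site.
  #1→D-α 11×4=44, #2→D-α 8×3=24, #3→D-α 4×5=20, #4→D-α 5×6=30
  crew travel cost 118, fixed 11 → total 129.
Compare {D-α, D-γ}: crew travel cost 114 + fixed 25 = 139.
Compare {D-α, D-β}: crew travel cost 118 + fixed 26 = 144.
Compare {D-α, D-β, D-γ}: crew travel cost 114 + fixed 40 = 154.
All other subsets cost ≥ 139. Minimum total cost: 129.

129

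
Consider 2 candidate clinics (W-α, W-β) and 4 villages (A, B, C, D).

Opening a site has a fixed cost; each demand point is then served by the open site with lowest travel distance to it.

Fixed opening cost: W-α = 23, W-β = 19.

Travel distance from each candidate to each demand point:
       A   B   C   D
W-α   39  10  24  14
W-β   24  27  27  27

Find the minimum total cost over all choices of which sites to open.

Open {W-α}: assign each demand point to its cheapest open site.
  A→W-α 39, B→W-α 10, C→W-α 24, D→W-α 14
  travel distance 87, fixed 23 → total 110.
Compare {W-α, W-β}: travel distance 72 + fixed 42 = 114.
Compare {W-β}: travel distance 105 + fixed 19 = 124.

110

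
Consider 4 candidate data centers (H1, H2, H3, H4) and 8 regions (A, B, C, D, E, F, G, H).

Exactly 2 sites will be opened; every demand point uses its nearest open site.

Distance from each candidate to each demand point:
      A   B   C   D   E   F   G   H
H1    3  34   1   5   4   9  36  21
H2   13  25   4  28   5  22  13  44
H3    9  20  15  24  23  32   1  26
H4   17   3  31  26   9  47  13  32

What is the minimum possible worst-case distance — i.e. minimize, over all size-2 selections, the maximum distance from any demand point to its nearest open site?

Open {H1, H3}.
  Farthest demand point is H at distance 21 (to H1); all others are ≤ 21.
With {H1, H4} the worst case is 21.
With {H1, H2} the worst case is 25.
No size-2 selection achieves below 21.

21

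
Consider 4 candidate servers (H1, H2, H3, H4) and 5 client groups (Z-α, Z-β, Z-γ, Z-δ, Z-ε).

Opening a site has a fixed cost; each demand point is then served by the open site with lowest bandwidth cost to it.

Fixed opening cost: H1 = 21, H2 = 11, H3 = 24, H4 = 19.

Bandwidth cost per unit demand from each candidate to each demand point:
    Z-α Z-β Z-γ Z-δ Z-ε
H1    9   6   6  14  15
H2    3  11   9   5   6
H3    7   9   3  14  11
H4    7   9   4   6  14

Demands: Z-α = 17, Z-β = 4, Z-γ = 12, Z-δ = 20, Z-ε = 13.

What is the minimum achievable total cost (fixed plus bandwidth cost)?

Open {H2, H3}: assign each demand point to its cheapest open site.
  Z-α→H2 17×3=51, Z-β→H3 4×9=36, Z-γ→H3 12×3=36, Z-δ→H2 20×5=100, Z-ε→H2 13×6=78
  bandwidth cost 301, fixed 35 → total 336.
Compare {H2, H4}: bandwidth cost 313 + fixed 30 = 343.
Compare {H1, H2, H3}: bandwidth cost 289 + fixed 56 = 345.
Compare {H1, H2, H4}: bandwidth cost 301 + fixed 51 = 352.
All other subsets cost ≥ 343. Minimum total cost: 336.

336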